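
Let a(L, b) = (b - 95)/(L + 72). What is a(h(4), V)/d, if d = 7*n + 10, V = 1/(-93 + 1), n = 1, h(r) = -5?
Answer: -8741/104788 ≈ -0.083416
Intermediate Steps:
V = -1/92 (V = 1/(-92) = -1/92 ≈ -0.010870)
d = 17 (d = 7*1 + 10 = 7 + 10 = 17)
a(L, b) = (-95 + b)/(72 + L)
a(h(4), V)/d = ((-95 - 1/92)/(72 - 5))/17 = (-8741/92/67)*(1/17) = ((1/67)*(-8741/92))*(1/17) = -8741/6164*1/17 = -8741/104788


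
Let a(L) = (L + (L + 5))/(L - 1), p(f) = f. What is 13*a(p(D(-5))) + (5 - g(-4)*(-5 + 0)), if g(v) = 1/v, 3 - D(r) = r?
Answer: 171/4 ≈ 42.750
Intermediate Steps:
D(r) = 3 - r
a(L) = (5 + 2*L)/(-1 + L) (a(L) = (L + (5 + L))/(-1 + L) = (5 + 2*L)/(-1 + L))
13*a(p(D(-5))) + (5 - g(-4)*(-5 + 0)) = 13*((5 + 2*(3 - 1*(-5)))/(-1 + (3 - 1*(-5)))) + (5 - (-5 + 0)/(-4)) = 13*((5 + 2*(3 + 5))/(-1 + (3 + 5))) + (5 - (-1)*(-5)/4) = 13*((5 + 2*8)/(-1 + 8)) + (5 - 1*5/4) = 13*((5 + 16)/7) + (5 - 5/4) = 13*((⅐)*21) + 15/4 = 13*3 + 15/4 = 39 + 15/4 = 171/4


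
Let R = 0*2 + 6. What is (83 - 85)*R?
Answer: -12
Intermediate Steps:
R = 6 (R = 0 + 6 = 6)
(83 - 85)*R = (83 - 85)*6 = -2*6 = -12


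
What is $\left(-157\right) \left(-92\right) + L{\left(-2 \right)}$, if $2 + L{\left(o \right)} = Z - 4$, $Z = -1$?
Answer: $14437$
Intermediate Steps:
$L{\left(o \right)} = -7$ ($L{\left(o \right)} = -2 - 5 = -7$)
$\left(-157\right) \left(-92\right) + L{\left(-2 \right)} = \left(-157\right) \left(-92\right) - 7 = 14444 - 7 = 14437$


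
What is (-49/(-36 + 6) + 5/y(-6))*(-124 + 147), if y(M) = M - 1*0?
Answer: 92/5 ≈ 18.400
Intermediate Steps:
y(M) = M (y(M) = M + 0 = M)
(-49/(-36 + 6) + 5/y(-6))*(-124 + 147) = (-49/(-36 + 6) + 5/(-6))*(-124 + 147) = (-49/(-30) + 5*(-⅙))*23 = (-49*(-1/30) - ⅚)*23 = (49/30 - ⅚)*23 = (⅘)*23 = 92/5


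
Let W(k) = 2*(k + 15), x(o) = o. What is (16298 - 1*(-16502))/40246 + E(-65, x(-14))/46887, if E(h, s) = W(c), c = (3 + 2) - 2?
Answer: 256557076/314502367 ≈ 0.81576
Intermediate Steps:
c = 3 (c = 5 - 2 = 3)
W(k) = 30 + 2*k (W(k) = 2*(15 + k) = 30 + 2*k)
E(h, s) = 36 (E(h, s) = 30 + 2*3 = 30 + 6 = 36)
(16298 - 1*(-16502))/40246 + E(-65, x(-14))/46887 = (16298 - 1*(-16502))/40246 + 36/46887 = (16298 + 16502)*(1/40246) + 36*(1/46887) = 32800*(1/40246) + 12/15629 = 16400/20123 + 12/15629 = 256557076/314502367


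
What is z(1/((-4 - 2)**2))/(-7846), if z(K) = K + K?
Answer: -1/141228 ≈ -7.0808e-6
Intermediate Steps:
z(K) = 2*K
z(1/((-4 - 2)**2))/(-7846) = (2/((-4 - 2)**2))/(-7846) = (2/((-6)**2))*(-1/7846) = (2/36)*(-1/7846) = (2*(1/36))*(-1/7846) = (1/18)*(-1/7846) = -1/141228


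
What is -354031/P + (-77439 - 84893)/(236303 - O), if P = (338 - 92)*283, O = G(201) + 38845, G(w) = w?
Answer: -81136322143/13732637826 ≈ -5.9083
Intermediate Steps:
O = 39046 (O = 201 + 38845 = 39046)
P = 69618 (P = 246*283 = 69618)
-354031/P + (-77439 - 84893)/(236303 - O) = -354031/69618 + (-77439 - 84893)/(236303 - 1*39046) = -354031*1/69618 - 162332/(236303 - 39046) = -354031/69618 - 162332/197257 = -81136322143/13732637826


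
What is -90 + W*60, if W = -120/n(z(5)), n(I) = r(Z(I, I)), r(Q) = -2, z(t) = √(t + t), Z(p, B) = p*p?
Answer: 3510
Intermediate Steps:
Z(p, B) = p²
z(t) = √2*√t (z(t) = √(2*t) = √2*√t)
n(I) = -2
W = 60 (W = -120/(-2) = -120*(-½) = 60)
-90 + W*60 = -90 + 60*60 = -90 + 3600 = 3510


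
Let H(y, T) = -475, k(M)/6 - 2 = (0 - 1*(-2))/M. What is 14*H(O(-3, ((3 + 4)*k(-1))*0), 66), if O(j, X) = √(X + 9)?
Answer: -6650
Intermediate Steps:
k(M) = 12 + 12/M (k(M) = 12 + 6*((0 - 1*(-2))/M) = 12 + 6*((0 + 2)/M) = 12 + 6*(2/M) = 12 + 12/M)
O(j, X) = √(9 + X)
14*H(O(-3, ((3 + 4)*k(-1))*0), 66) = 14*(-475) = -6650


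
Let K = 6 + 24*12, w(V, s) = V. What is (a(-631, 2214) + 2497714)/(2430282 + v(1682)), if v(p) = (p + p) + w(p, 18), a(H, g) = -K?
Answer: 624355/608832 ≈ 1.0255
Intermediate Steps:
K = 294 (K = 6 + 288 = 294)
a(H, g) = -294 (a(H, g) = -1*294 = -294)
v(p) = 3*p (v(p) = (p + p) + p = 2*p + p = 3*p)
(a(-631, 2214) + 2497714)/(2430282 + v(1682)) = (-294 + 2497714)/(2430282 + 3*1682) = 2497420/(2430282 + 5046) = 2497420/2435328 = 2497420*(1/2435328) = 624355/608832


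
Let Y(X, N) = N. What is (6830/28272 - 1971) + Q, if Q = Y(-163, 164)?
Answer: -25540337/14136 ≈ -1806.8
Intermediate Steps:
Q = 164
(6830/28272 - 1971) + Q = (6830/28272 - 1971) + 164 = (6830*(1/28272) - 1971) + 164 = (3415/14136 - 1971) + 164 = -27858641/14136 + 164 = -25540337/14136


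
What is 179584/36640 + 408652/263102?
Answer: 972217482/150625895 ≈ 6.4545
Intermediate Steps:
179584/36640 + 408652/263102 = 179584*(1/36640) + 408652*(1/263102) = 5612/1145 + 204326/131551 = 972217482/150625895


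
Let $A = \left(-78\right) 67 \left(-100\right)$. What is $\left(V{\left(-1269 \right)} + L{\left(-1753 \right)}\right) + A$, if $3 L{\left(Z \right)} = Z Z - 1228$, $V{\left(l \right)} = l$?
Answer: $1545258$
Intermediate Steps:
$A = 522600$ ($A = \left(-5226\right) \left(-100\right) = 522600$)
$L{\left(Z \right)} = - \frac{1228}{3} + \frac{Z^{2}}{3}$ ($L{\left(Z \right)} = \frac{Z Z - 1228}{3} = \frac{Z^{2} - 1228}{3} = \frac{-1228 + Z^{2}}{3} = - \frac{1228}{3} + \frac{Z^{2}}{3}$)
$\left(V{\left(-1269 \right)} + L{\left(-1753 \right)}\right) + A = \left(-1269 - \left(\frac{1228}{3} - \frac{\left(-1753\right)^{2}}{3}\right)\right) + 522600 = \left(-1269 + \left(- \frac{1228}{3} + \frac{1}{3} \cdot 3073009\right)\right) + 522600 = \left(-1269 + \left(- \frac{1228}{3} + \frac{3073009}{3}\right)\right) + 522600 = \left(-1269 + 1023927\right) + 522600 = 1022658 + 522600 = 1545258$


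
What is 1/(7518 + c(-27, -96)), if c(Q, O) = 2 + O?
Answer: 1/7424 ≈ 0.00013470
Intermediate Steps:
1/(7518 + c(-27, -96)) = 1/(7518 + (2 - 96)) = 1/(7518 - 94) = 1/7424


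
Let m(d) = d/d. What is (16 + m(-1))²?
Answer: 289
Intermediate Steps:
m(d) = 1
(16 + m(-1))² = (16 + 1)² = 17² = 289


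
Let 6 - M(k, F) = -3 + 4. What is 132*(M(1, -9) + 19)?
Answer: 3168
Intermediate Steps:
M(k, F) = 5 (M(k, F) = 6 - (-3 + 4) = 6 - 1*1 = 6 - 1 = 5)
132*(M(1, -9) + 19) = 132*(5 + 19) = 132*24 = 3168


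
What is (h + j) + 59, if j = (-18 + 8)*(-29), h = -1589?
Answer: -1240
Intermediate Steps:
j = 290 (j = -10*(-29) = 290)
(h + j) + 59 = (-1589 + 290) + 59 = -1299 + 59 = -1240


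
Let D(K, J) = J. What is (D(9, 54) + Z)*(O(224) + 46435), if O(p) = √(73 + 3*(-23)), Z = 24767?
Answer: 1152612777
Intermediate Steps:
O(p) = 2 (O(p) = √(73 - 69) = √4 = 2)
(D(9, 54) + Z)*(O(224) + 46435) = (54 + 24767)*(2 + 46435) = 24821*46437 = 1152612777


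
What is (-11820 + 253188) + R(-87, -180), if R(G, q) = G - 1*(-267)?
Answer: 241548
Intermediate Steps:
R(G, q) = 267 + G (R(G, q) = G + 267 = 267 + G)
(-11820 + 253188) + R(-87, -180) = (-11820 + 253188) + (267 - 87) = 241368 + 180 = 241548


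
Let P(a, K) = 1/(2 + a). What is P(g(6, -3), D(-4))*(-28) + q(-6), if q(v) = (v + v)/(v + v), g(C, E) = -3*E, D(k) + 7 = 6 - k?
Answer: -17/11 ≈ -1.5455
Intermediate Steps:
D(k) = -1 - k (D(k) = -7 + (6 - k) = -1 - k)
q(v) = 1 (q(v) = (2*v)/((2*v)) = (2*v)*(1/(2*v)) = 1)
P(g(6, -3), D(-4))*(-28) + q(-6) = -28/(2 - 3*(-3)) + 1 = -28/(2 + 9) + 1 = -28/11 + 1 = -17/11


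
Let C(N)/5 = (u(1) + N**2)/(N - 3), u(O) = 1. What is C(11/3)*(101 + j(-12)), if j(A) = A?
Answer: 28925/3 ≈ 9641.7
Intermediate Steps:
C(N) = 5*(1 + N**2)/(-3 + N) (C(N) = 5*((1 + N**2)/(N - 3)) = 5*((1 + N**2)/(-3 + N)) = 5*(1 + N**2)/(-3 + N))
C(11/3)*(101 + j(-12)) = (5*(1 + (11/3)**2)/(-3 + 11/3))*(101 - 12) = (5*(1 + (11*(1/3))**2)/(-3 + 11*(1/3)))*89 = (5*(1 + (11/3)**2)/(-3 + 11/3))*89 = (5*(1 + 121/9)/(2/3))*89 = (5*(3/2)*(130/9))*89 = (325/3)*89 = 28925/3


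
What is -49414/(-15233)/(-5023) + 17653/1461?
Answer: 1350653438573/111788939499 ≈ 12.082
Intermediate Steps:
-49414/(-15233)/(-5023) + 17653/1461 = -49414*(-1/15233)*(-1/5023) + 17653*(1/1461) = (49414/15233)*(-1/5023) + 17653/1461 = -49414/76515359 + 17653/1461 = 1350653438573/111788939499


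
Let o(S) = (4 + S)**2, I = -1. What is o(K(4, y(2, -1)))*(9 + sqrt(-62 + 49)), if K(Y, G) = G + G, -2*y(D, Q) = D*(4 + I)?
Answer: 36 + 4*I*sqrt(13) ≈ 36.0 + 14.422*I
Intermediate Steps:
y(D, Q) = -3*D/2 (y(D, Q) = -D*(4 - 1)/2 = -D*3/2 = -3*D/2)
K(Y, G) = 2*G
o(K(4, y(2, -1)))*(9 + sqrt(-62 + 49)) = (4 + 2*(-3/2*2))**2*(9 + sqrt(-62 + 49)) = (4 + 2*(-3))**2*(9 + sqrt(-13)) = (4 - 6)**2*(9 + I*sqrt(13)) = (-2)**2*(9 + I*sqrt(13)) = 4*(9 + I*sqrt(13)) = 36 + 4*I*sqrt(13)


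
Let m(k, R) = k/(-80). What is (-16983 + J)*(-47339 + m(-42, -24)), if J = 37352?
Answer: -38569495891/40 ≈ -9.6424e+8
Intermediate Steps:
m(k, R) = -k/80 (m(k, R) = k*(-1/80) = -k/80)
(-16983 + J)*(-47339 + m(-42, -24)) = (-16983 + 37352)*(-47339 - 1/80*(-42)) = 20369*(-47339 + 21/40) = 20369*(-1893539/40) = -38569495891/40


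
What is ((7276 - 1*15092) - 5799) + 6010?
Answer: -7605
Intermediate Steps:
((7276 - 1*15092) - 5799) + 6010 = ((7276 - 15092) - 5799) + 6010 = (-7816 - 5799) + 6010 = -13615 + 6010 = -7605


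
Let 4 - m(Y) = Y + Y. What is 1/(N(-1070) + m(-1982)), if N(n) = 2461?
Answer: 1/6429 ≈ 0.00015555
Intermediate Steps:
m(Y) = 4 - 2*Y (m(Y) = 4 - (Y + Y) = 4 - 2*Y)
1/(N(-1070) + m(-1982)) = 1/(2461 + (4 - 2*(-1982))) = 1/(2461 + (4 + 3964)) = 1/(2461 + 3968) = 1/6429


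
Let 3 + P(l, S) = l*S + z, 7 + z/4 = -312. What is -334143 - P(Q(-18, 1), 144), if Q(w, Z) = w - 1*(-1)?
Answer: -330416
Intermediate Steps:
z = -1276 (z = -28 + 4*(-312) = -28 - 1248 = -1276)
Q(w, Z) = 1 + w (Q(w, Z) = w + 1 = 1 + w)
P(l, S) = -1279 + S*l (P(l, S) = -3 + (l*S - 1276) = -3 + (S*l - 1276) = -3 + (-1276 + S*l) = -1279 + S*l)
-334143 - P(Q(-18, 1), 144) = -334143 - (-1279 + 144*(1 - 18)) = -334143 - (-1279 + 144*(-17)) = -334143 - (-1279 - 2448) = -334143 - 1*(-3727) = -334143 + 3727 = -330416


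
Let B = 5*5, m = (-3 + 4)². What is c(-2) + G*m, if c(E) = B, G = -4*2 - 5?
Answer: 12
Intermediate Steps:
m = 1 (m = 1² = 1)
B = 25
G = -13 (G = -8 - 5 = -13)
c(E) = 25
c(-2) + G*m = 25 - 13*1 = 25 - 13 = 12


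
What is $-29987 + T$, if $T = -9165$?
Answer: $-39152$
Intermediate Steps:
$-29987 + T = -29987 - 9165 = -39152$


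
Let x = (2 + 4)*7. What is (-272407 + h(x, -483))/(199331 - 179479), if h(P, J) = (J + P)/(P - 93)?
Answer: -1157693/84371 ≈ -13.721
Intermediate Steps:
x = 42 (x = 6*7 = 42)
h(P, J) = (J + P)/(-93 + P)
(-272407 + h(x, -483))/(199331 - 179479) = (-272407 + (-483 + 42)/(-93 + 42))/(199331 - 179479) = (-272407 - 441/(-51))/19852 = (-272407 - 1/51*(-441))*(1/19852) = (-272407 + 147/17)*(1/19852) = -4630772/17*1/19852 = -1157693/84371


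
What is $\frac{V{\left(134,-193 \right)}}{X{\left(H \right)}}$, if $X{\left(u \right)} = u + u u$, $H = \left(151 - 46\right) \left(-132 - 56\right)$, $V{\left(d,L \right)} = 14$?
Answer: $\frac{1}{27831990} \approx 3.593 \cdot 10^{-8}$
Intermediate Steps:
$H = -19740$ ($H = 105 \left(-188\right) = -19740$)
$X{\left(u \right)} = u + u^{2}$
$\frac{V{\left(134,-193 \right)}}{X{\left(H \right)}} = \frac{14}{\left(-19740\right) \left(1 - 19740\right)} = \frac{14}{\left(-19740\right) \left(-19739\right)} = \frac{14}{389647860} = 14 \cdot \frac{1}{389647860} = \frac{1}{27831990}$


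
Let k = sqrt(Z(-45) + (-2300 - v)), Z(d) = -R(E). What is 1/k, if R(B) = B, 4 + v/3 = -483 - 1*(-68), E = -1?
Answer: -I*sqrt(1042)/1042 ≈ -0.030979*I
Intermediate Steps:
v = -1257 (v = -12 + 3*(-483 - 1*(-68)) = -12 + 3*(-483 + 68) = -12 + 3*(-415) = -12 - 1245 = -1257)
Z(d) = 1 (Z(d) = -1*(-1) = 1)
k = I*sqrt(1042) (k = sqrt(1 + (-2300 - 1*(-1257))) = sqrt(1 + (-2300 + 1257)) = sqrt(1 - 1043) = sqrt(-1042) = I*sqrt(1042) ≈ 32.28*I)
1/k = 1/(I*sqrt(1042)) = -I*sqrt(1042)/1042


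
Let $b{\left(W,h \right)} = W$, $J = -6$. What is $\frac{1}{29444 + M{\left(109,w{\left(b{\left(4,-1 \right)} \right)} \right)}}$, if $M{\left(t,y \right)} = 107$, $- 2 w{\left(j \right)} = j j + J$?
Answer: $\frac{1}{29551} \approx 3.384 \cdot 10^{-5}$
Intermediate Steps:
$w{\left(j \right)} = 3 - \frac{j^{2}}{2}$ ($w{\left(j \right)} = - \frac{j j - 6}{2} = - \frac{j^{2} - 6}{2} = - \frac{-6 + j^{2}}{2} = 3 - \frac{j^{2}}{2}$)
$\frac{1}{29444 + M{\left(109,w{\left(b{\left(4,-1 \right)} \right)} \right)}} = \frac{1}{29444 + 107} = \frac{1}{29551}$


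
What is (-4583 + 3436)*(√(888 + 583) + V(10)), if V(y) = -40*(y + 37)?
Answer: 2156360 - 1147*√1471 ≈ 2.1124e+6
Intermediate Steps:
V(y) = -1480 - 40*y (V(y) = -40*(37 + y) = -1480 - 40*y)
(-4583 + 3436)*(√(888 + 583) + V(10)) = (-4583 + 3436)*(√(888 + 583) + (-1480 - 40*10)) = -1147*(√1471 + (-1480 - 400)) = -1147*(√1471 - 1880) = -1147*(-1880 + √1471) = 2156360 - 1147*√1471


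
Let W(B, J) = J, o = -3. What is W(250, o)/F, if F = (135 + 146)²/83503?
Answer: -250509/78961 ≈ -3.1726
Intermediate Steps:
F = 78961/83503 (F = 281²*(1/83503) = 78961*(1/83503) = 78961/83503 ≈ 0.94561)
W(250, o)/F = -3/78961/83503 = -3*83503/78961 = -250509/78961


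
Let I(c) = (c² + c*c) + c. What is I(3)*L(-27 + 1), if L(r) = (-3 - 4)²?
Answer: 1029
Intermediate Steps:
I(c) = c + 2*c² (I(c) = (c² + c²) + c = 2*c² + c = c + 2*c²)
L(r) = 49 (L(r) = (-7)² = 49)
I(3)*L(-27 + 1) = (3*(1 + 2*3))*49 = (3*(1 + 6))*49 = (3*7)*49 = 21*49 = 1029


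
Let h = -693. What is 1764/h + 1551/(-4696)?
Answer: -148549/51656 ≈ -2.8757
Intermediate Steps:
1764/h + 1551/(-4696) = 1764/(-693) + 1551/(-4696) = 1764*(-1/693) + 1551*(-1/4696) = -28/11 - 1551/4696 = -148549/51656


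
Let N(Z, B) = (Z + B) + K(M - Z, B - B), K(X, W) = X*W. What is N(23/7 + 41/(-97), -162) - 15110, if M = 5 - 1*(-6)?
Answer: -10367744/679 ≈ -15269.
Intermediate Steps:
M = 11 (M = 5 + 6 = 11)
K(X, W) = W*X
N(Z, B) = B + Z (N(Z, B) = (Z + B) + (B - B)*(11 - Z) = (B + Z) + 0*(11 - Z) = (B + Z) + 0 = B + Z)
N(23/7 + 41/(-97), -162) - 15110 = (-162 + (23/7 + 41/(-97))) - 15110 = (-162 + (23*(1/7) + 41*(-1/97))) - 15110 = (-162 + (23/7 - 41/97)) - 15110 = (-162 + 1944/679) - 15110 = -108054/679 - 15110 = -10367744/679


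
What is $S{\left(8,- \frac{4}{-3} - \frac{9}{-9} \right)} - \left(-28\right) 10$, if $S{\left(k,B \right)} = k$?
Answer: $288$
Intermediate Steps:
$S{\left(8,- \frac{4}{-3} - \frac{9}{-9} \right)} - \left(-28\right) 10 = 8 - \left(-28\right) 10 = 8 - -280 = 8 + 280 = 288$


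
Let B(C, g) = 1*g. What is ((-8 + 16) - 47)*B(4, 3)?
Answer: -117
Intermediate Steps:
B(C, g) = g
((-8 + 16) - 47)*B(4, 3) = ((-8 + 16) - 47)*3 = (8 - 47)*3 = -39*3 = -117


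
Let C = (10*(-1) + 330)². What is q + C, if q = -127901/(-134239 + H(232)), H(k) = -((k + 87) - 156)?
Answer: 13762892701/134402 ≈ 1.0240e+5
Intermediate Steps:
H(k) = 69 - k (H(k) = -((87 + k) - 156) = -(-69 + k) = 69 - k)
C = 102400 (C = (-10 + 330)² = 320² = 102400)
q = 127901/134402 (q = -127901/(-134239 + (69 - 1*232)) = -127901/(-134239 + (69 - 232)) = -127901/(-134239 - 163) = -127901/(-134402) = -127901*(-1/134402) = 127901/134402 ≈ 0.95163)
q + C = 127901/134402 + 102400 = 13762892701/134402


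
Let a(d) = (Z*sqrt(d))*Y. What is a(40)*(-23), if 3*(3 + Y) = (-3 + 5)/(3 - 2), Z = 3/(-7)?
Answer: -46*sqrt(10) ≈ -145.46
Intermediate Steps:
Z = -3/7 (Z = 3*(-1/7) = -3/7 ≈ -0.42857)
Y = -7/3 (Y = -3 + ((-3 + 5)/(3 - 2))/3 = -3 + (2/1)/3 = -3 + (2*1)/3 = -3 + (1/3)*2 = -3 + 2/3 = -7/3 ≈ -2.3333)
a(d) = sqrt(d) (a(d) = -3*sqrt(d)/7*(-7/3) = sqrt(d))
a(40)*(-23) = sqrt(40)*(-23) = (2*sqrt(10))*(-23) = -46*sqrt(10)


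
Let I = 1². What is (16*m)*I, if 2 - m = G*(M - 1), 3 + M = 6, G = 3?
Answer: -64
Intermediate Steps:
M = 3 (M = -3 + 6 = 3)
I = 1
m = -4 (m = 2 - 3*(3 - 1) = 2 - 3*2 = 2 - 1*6 = 2 - 6 = -4)
(16*m)*I = (16*(-4))*1 = -64*1 = -64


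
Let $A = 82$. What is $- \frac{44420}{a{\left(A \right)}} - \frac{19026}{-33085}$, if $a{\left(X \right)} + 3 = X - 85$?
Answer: $\frac{734874928}{99255} \approx 7403.9$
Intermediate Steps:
$a{\left(X \right)} = -88 + X$ ($a{\left(X \right)} = -3 + \left(X - 85\right) = -3 + \left(-85 + X\right) = -88 + X$)
$- \frac{44420}{a{\left(A \right)}} - \frac{19026}{-33085} = - \frac{44420}{-88 + 82} - \frac{19026}{-33085} = - \frac{44420}{-6} - - \frac{19026}{33085} = \left(-44420\right) \left(- \frac{1}{6}\right) + \frac{19026}{33085} = \frac{22210}{3} + \frac{19026}{33085} = \frac{734874928}{99255}$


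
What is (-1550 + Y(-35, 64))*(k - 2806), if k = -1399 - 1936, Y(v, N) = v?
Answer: 9733485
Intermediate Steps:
k = -3335
(-1550 + Y(-35, 64))*(k - 2806) = (-1550 - 35)*(-3335 - 2806) = -1585*(-6141) = 9733485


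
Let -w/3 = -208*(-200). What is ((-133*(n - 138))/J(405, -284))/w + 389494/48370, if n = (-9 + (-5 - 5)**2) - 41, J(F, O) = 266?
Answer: 173595439/21559200 ≈ 8.0520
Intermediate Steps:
w = -124800 (w = -(-624)*(-200) = -3*41600 = -124800)
n = 50 (n = (-9 + (-10)**2) - 41 = (-9 + 100) - 41 = 91 - 41 = 50)
((-133*(n - 138))/J(405, -284))/w + 389494/48370 = (-133*(50 - 138)/266)/(-124800) + 389494/48370 = (-133*(-88)*(1/266))*(-1/124800) + 389494*(1/48370) = (11704*(1/266))*(-1/124800) + 27821/3455 = 44*(-1/124800) + 27821/3455 = -11/31200 + 27821/3455 = 173595439/21559200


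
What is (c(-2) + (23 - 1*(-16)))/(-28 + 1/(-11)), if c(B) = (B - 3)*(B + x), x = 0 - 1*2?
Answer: -649/309 ≈ -2.1003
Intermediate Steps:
x = -2 (x = 0 - 2 = -2)
c(B) = (-3 + B)*(-2 + B) (c(B) = (B - 3)*(B - 2) = (-3 + B)*(-2 + B))
(c(-2) + (23 - 1*(-16)))/(-28 + 1/(-11)) = ((6 + (-2)² - 5*(-2)) + (23 - 1*(-16)))/(-28 + 1/(-11)) = ((6 + 4 + 10) + (23 + 16))/(-28 - 1/11) = (20 + 39)/(-309/11) = 59*(-11/309) = -649/309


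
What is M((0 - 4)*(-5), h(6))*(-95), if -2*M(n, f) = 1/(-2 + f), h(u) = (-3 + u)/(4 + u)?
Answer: -475/17 ≈ -27.941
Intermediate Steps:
h(u) = (-3 + u)/(4 + u)
M(n, f) = -1/(2*(-2 + f))
M((0 - 4)*(-5), h(6))*(-95) = -1/(-4 + 2*((-3 + 6)/(4 + 6)))*(-95) = -1/(-4 + 2*(3/10))*(-95) = -1/(-4 + ⅗)*(-95) = -1/(-17/5)*(-95) = -1*(-5/17)*(-95) = (5/17)*(-95) = -475/17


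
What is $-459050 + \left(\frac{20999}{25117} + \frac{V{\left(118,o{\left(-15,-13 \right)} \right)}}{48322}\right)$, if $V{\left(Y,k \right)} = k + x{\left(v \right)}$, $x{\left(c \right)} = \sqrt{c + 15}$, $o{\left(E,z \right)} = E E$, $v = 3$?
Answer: $- \frac{557149651184697}{1213703674} + \frac{3 \sqrt{2}}{48322} \approx -4.5905 \cdot 10^{5}$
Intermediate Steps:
$o{\left(E,z \right)} = E^{2}$
$x{\left(c \right)} = \sqrt{15 + c}$
$V{\left(Y,k \right)} = k + 3 \sqrt{2}$ ($V{\left(Y,k \right)} = k + \sqrt{15 + 3} = k + \sqrt{18} = k + 3 \sqrt{2}$)
$-459050 + \left(\frac{20999}{25117} + \frac{V{\left(118,o{\left(-15,-13 \right)} \right)}}{48322}\right) = -459050 + \left(\frac{20999}{25117} + \frac{\left(-15\right)^{2} + 3 \sqrt{2}}{48322}\right) = -459050 + \left(20999 \cdot \frac{1}{25117} + \left(225 + 3 \sqrt{2}\right) \frac{1}{48322}\right) = -459050 + \left(\frac{20999}{25117} + \left(\frac{225}{48322} + \frac{3 \sqrt{2}}{48322}\right)\right) = -459050 + \left(\frac{1020365003}{1213703674} + \frac{3 \sqrt{2}}{48322}\right) = - \frac{557149651184697}{1213703674} + \frac{3 \sqrt{2}}{48322}$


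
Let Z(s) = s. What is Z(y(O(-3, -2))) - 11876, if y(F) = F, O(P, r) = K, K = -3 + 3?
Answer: -11876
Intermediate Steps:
K = 0
O(P, r) = 0
Z(y(O(-3, -2))) - 11876 = 0 - 11876 = -11876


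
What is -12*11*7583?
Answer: -1000956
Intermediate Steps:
-12*11*7583 = -132*7583 = -1000956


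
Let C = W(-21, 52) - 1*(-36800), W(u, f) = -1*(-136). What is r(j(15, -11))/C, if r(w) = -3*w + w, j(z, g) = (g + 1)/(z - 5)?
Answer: 1/18468 ≈ 5.4148e-5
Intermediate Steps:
W(u, f) = 136
j(z, g) = (1 + g)/(-5 + z)
C = 36936 (C = 136 - 1*(-36800) = 136 + 36800 = 36936)
r(w) = -2*w
r(j(15, -11))/C = -2*(1 - 11)/(-5 + 15)/36936 = -2*(-10)/10*(1/36936) = -(-10)/5*(1/36936) = -2*(-1)*(1/36936) = 2*(1/36936) = 1/18468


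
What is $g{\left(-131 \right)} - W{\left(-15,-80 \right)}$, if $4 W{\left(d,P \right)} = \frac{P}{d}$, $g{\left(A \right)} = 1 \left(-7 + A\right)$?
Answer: $- \frac{418}{3} \approx -139.33$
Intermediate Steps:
$g{\left(A \right)} = -7 + A$
$W{\left(d,P \right)} = \frac{P}{4 d}$ ($W{\left(d,P \right)} = \frac{P \frac{1}{d}}{4} = \frac{P}{4 d}$)
$g{\left(-131 \right)} - W{\left(-15,-80 \right)} = \left(-7 - 131\right) - \frac{1}{4} \left(-80\right) \frac{1}{-15} = -138 - \frac{1}{4} \left(-80\right) \left(- \frac{1}{15}\right) = -138 - \frac{4}{3} = - \frac{418}{3}$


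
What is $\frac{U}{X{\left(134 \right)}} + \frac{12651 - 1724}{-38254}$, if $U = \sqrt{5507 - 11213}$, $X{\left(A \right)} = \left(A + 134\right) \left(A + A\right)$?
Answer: $- \frac{10927}{38254} + \frac{3 i \sqrt{634}}{71824} \approx -0.28564 + 0.0010517 i$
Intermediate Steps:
$X{\left(A \right)} = 2 A \left(134 + A\right)$ ($X{\left(A \right)} = \left(134 + A\right) 2 A = 2 A \left(134 + A\right)$)
$U = 3 i \sqrt{634}$ ($U = \sqrt{-5706} = 3 i \sqrt{634} \approx 75.538 i$)
$\frac{U}{X{\left(134 \right)}} + \frac{12651 - 1724}{-38254} = \frac{3 i \sqrt{634}}{2 \cdot 134 \left(134 + 134\right)} + \frac{12651 - 1724}{-38254} = \frac{3 i \sqrt{634}}{2 \cdot 134 \cdot 268} + \left(12651 - 1724\right) \left(- \frac{1}{38254}\right) = \frac{3 i \sqrt{634}}{71824} + 10927 \left(- \frac{1}{38254}\right) = 3 i \sqrt{634} \cdot \frac{1}{71824} - \frac{10927}{38254} = \frac{3 i \sqrt{634}}{71824} - \frac{10927}{38254} = - \frac{10927}{38254} + \frac{3 i \sqrt{634}}{71824}$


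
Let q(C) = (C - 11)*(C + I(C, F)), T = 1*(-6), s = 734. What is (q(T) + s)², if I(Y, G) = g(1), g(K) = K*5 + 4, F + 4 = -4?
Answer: 466489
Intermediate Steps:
F = -8 (F = -4 - 4 = -8)
g(K) = 4 + 5*K (g(K) = 5*K + 4 = 4 + 5*K)
T = -6
I(Y, G) = 9 (I(Y, G) = 4 + 5*1 = 4 + 5 = 9)
q(C) = (-11 + C)*(9 + C) (q(C) = (C - 11)*(C + 9) = (-11 + C)*(9 + C))
(q(T) + s)² = ((-99 + (-6)² - 2*(-6)) + 734)² = ((-99 + 36 + 12) + 734)² = (-51 + 734)² = 683² = 466489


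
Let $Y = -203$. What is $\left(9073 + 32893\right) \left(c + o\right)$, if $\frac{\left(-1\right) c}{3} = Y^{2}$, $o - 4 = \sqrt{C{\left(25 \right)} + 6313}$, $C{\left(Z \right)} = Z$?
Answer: $-5187962818 + 41966 \sqrt{6338} \approx -5.1846 \cdot 10^{9}$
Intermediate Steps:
$o = 4 + \sqrt{6338}$ ($o = 4 + \sqrt{25 + 6313} = 4 + \sqrt{6338} \approx 83.612$)
$c = -123627$ ($c = - 3 \left(-203\right)^{2} = \left(-3\right) 41209 = -123627$)
$\left(9073 + 32893\right) \left(c + o\right) = \left(9073 + 32893\right) \left(-123627 + \left(4 + \sqrt{6338}\right)\right) = 41966 \left(-123623 + \sqrt{6338}\right) = -5187962818 + 41966 \sqrt{6338}$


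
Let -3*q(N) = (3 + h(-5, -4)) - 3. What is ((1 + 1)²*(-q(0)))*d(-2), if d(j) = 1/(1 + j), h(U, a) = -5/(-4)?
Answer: -5/3 ≈ -1.6667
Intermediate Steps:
h(U, a) = 5/4 (h(U, a) = -5*(-¼) = 5/4)
q(N) = -5/12 (q(N) = -((3 + 5/4) - 3)/3 = -(17/4 - 3)/3 = -⅓*5/4 = -5/12)
((1 + 1)²*(-q(0)))*d(-2) = ((1 + 1)²*(-1*(-5/12)))/(1 - 2) = (2²*(5/12))/(-1) = (4*(5/12))*(-1) = (5/3)*(-1) = -5/3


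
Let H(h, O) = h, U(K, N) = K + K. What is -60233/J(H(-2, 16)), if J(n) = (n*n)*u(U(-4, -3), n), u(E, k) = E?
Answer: 60233/32 ≈ 1882.3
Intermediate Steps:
U(K, N) = 2*K
J(n) = -8*n**2 (J(n) = (n*n)*(2*(-4)) = n**2*(-8) = -8*n**2)
-60233/J(H(-2, 16)) = -60233/((-8*(-2)**2)) = -60233/((-8*4)) = -60233/(-32) = -60233*(-1/32) = 60233/32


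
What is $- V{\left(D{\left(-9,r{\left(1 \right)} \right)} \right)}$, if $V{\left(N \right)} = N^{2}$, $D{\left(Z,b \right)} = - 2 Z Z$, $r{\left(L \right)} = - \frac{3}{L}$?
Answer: $-26244$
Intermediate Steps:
$D{\left(Z,b \right)} = - 2 Z^{2}$
$- V{\left(D{\left(-9,r{\left(1 \right)} \right)} \right)} = - \left(- 2 \left(-9\right)^{2}\right)^{2} = - \left(\left(-2\right) 81\right)^{2} = - \left(-162\right)^{2} = \left(-1\right) 26244 = -26244$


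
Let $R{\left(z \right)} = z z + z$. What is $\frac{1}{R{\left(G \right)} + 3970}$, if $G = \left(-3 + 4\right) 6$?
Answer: $\frac{1}{4012} \approx 0.00024925$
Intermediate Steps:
$G = 6$ ($G = 1 \cdot 6 = 6$)
$R{\left(z \right)} = z + z^{2}$ ($R{\left(z \right)} = z^{2} + z = z + z^{2}$)
$\frac{1}{R{\left(G \right)} + 3970} = \frac{1}{6 \left(1 + 6\right) + 3970} = \frac{1}{6 \cdot 7 + 3970} = \frac{1}{42 + 3970} = \frac{1}{4012}$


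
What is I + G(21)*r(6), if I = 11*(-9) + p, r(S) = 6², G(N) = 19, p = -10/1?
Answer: 575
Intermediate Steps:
p = -10 (p = -10*1 = -10)
r(S) = 36
I = -109 (I = 11*(-9) - 10 = -99 - 10 = -109)
I + G(21)*r(6) = -109 + 19*36 = -109 + 684 = 575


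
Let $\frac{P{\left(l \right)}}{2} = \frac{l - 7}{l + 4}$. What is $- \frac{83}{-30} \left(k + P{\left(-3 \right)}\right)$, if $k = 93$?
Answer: $\frac{6059}{30} \approx 201.97$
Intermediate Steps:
$P{\left(l \right)} = \frac{2 \left(-7 + l\right)}{4 + l}$ ($P{\left(l \right)} = 2 \frac{l - 7}{l + 4} = 2 \frac{-7 + l}{4 + l} = \frac{2 \left(-7 + l\right)}{4 + l}$)
$- \frac{83}{-30} \left(k + P{\left(-3 \right)}\right) = - \frac{83}{-30} \left(93 + \frac{2 \left(-7 - 3\right)}{4 - 3}\right) = \left(-83\right) \left(- \frac{1}{30}\right) \left(93 + 2 \cdot 1^{-1} \left(-10\right)\right) = \frac{83 \left(93 + 2 \cdot 1 \left(-10\right)\right)}{30} = \frac{83 \left(93 - 20\right)}{30} = \frac{83}{30} \cdot 73 = \frac{6059}{30}$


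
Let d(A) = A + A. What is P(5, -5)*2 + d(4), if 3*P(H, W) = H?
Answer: 34/3 ≈ 11.333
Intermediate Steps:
P(H, W) = H/3
d(A) = 2*A
P(5, -5)*2 + d(4) = ((⅓)*5)*2 + 2*4 = (5/3)*2 + 8 = 10/3 + 8 = 34/3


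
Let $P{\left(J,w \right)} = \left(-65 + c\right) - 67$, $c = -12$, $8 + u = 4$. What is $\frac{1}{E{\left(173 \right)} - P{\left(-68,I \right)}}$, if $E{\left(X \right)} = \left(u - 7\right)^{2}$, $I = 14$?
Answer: $\frac{1}{265} \approx 0.0037736$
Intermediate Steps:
$u = -4$ ($u = -8 + 4 = -4$)
$E{\left(X \right)} = 121$ ($E{\left(X \right)} = \left(-4 - 7\right)^{2} = \left(-11\right)^{2} = 121$)
$P{\left(J,w \right)} = -144$ ($P{\left(J,w \right)} = \left(-65 - 12\right) - 67 = -77 - 67 = -144$)
$\frac{1}{E{\left(173 \right)} - P{\left(-68,I \right)}} = \frac{1}{121 - -144} = \frac{1}{121 + 144} = \frac{1}{265}$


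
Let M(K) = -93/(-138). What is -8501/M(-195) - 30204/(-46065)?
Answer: -6004199222/476005 ≈ -12614.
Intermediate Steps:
M(K) = 31/46 (M(K) = -93*(-1/138) = 31/46)
-8501/M(-195) - 30204/(-46065) = -8501/31/46 - 30204/(-46065) = -8501*46/31 - 30204*(-1/46065) = -391046/31 + 10068/15355 = -6004199222/476005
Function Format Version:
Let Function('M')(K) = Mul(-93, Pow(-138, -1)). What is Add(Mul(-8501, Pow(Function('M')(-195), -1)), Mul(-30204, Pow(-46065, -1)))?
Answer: Rational(-6004199222, 476005) ≈ -12614.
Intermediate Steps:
Function('M')(K) = Rational(31, 46) (Function('M')(K) = Mul(-93, Rational(-1, 138)) = Rational(31, 46))
Add(Mul(-8501, Pow(Function('M')(-195), -1)), Mul(-30204, Pow(-46065, -1))) = Add(Mul(-8501, Pow(Rational(31, 46), -1)), Mul(-30204, Pow(-46065, -1))) = Add(Mul(-8501, Rational(46, 31)), Mul(-30204, Rational(-1, 46065))) = Add(Rational(-391046, 31), Rational(10068, 15355)) = Rational(-6004199222, 476005)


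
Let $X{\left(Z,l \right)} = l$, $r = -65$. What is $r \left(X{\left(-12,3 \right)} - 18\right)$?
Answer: $975$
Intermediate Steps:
$r \left(X{\left(-12,3 \right)} - 18\right) = - 65 \left(3 - 18\right) = \left(-65\right) \left(-15\right) = 975$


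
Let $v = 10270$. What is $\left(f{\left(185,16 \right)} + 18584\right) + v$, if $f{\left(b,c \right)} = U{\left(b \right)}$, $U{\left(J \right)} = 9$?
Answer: $28863$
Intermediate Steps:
$f{\left(b,c \right)} = 9$
$\left(f{\left(185,16 \right)} + 18584\right) + v = \left(9 + 18584\right) + 10270 = 18593 + 10270 = 28863$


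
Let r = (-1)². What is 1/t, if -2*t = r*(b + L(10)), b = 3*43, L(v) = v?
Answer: -2/139 ≈ -0.014388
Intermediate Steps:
b = 129
r = 1
t = -139/2 (t = -(129 + 10)/2 = -139/2 ≈ -69.500)
1/t = 1/(-139/2) = -2/139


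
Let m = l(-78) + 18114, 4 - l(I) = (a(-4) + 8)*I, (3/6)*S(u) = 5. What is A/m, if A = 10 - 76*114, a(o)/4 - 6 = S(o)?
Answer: -4327/11867 ≈ -0.36462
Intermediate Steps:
S(u) = 10 (S(u) = 2*5 = 10)
a(o) = 64 (a(o) = 24 + 4*10 = 24 + 40 = 64)
A = -8654 (A = 10 - 8664 = -8654)
l(I) = 4 - 72*I (l(I) = 4 - (64 + 8)*I = 4 - 72*I)
m = 23734 (m = (4 - 72*(-78)) + 18114 = (4 + 5616) + 18114 = 5620 + 18114 = 23734)
A/m = -8654/23734 = -8654*1/23734 = -4327/11867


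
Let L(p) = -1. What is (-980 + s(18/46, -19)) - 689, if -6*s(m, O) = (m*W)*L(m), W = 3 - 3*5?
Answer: -38405/23 ≈ -1669.8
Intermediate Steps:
W = -12 (W = 3 - 15 = -12)
s(m, O) = -2*m (s(m, O) = -m*(-12)*(-1)/6 = -(-12*m)*(-1)/6 = -2*m)
(-980 + s(18/46, -19)) - 689 = (-980 - 36/46) - 689 = (-980 - 2*9/23) - 689 = (-980 - 18/23) - 689 = -22558/23 - 689 = -38405/23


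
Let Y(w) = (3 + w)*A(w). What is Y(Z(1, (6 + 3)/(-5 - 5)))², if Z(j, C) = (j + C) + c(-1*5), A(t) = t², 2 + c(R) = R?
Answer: 34476691041/1000000 ≈ 34477.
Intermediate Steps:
c(R) = -2 + R
Z(j, C) = -7 + C + j (Z(j, C) = (j + C) + (-2 - 1*5) = (C + j) + (-2 - 5) = (C + j) - 7 = -7 + C + j)
Y(w) = w²*(3 + w) (Y(w) = (3 + w)*w² = w²*(3 + w))
Y(Z(1, (6 + 3)/(-5 - 5)))² = ((-7 + (6 + 3)/(-5 - 5) + 1)²*(3 + (-7 + (6 + 3)/(-5 - 5) + 1)))² = ((-7 + 9/(-10) + 1)²*(3 + (-7 + 9/(-10) + 1)))² = ((-7 + 9*(-⅒) + 1)²*(3 + (-7 + 9*(-⅒) + 1)))² = ((-7 - 9/10 + 1)²*(3 + (-7 - 9/10 + 1)))² = ((-69/10)²*(3 - 69/10))² = ((4761/100)*(-39/10))² = (-185679/1000)² = 34476691041/1000000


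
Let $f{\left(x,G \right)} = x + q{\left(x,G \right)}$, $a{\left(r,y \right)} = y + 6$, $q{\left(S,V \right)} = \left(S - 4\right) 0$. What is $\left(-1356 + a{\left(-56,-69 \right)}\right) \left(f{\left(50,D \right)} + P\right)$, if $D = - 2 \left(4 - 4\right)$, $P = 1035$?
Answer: $-1539615$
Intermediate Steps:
$q{\left(S,V \right)} = 0$ ($q{\left(S,V \right)} = \left(-4 + S\right) 0 = 0$)
$a{\left(r,y \right)} = 6 + y$
$D = 0$ ($D = \left(-2\right) 0 = 0$)
$f{\left(x,G \right)} = x$ ($f{\left(x,G \right)} = x + 0 = x$)
$\left(-1356 + a{\left(-56,-69 \right)}\right) \left(f{\left(50,D \right)} + P\right) = \left(-1356 + \left(6 - 69\right)\right) \left(50 + 1035\right) = \left(-1356 - 63\right) 1085 = \left(-1419\right) 1085 = -1539615$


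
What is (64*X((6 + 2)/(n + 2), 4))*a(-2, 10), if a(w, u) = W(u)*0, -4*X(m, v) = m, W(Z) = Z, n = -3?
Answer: 0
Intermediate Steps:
X(m, v) = -m/4
a(w, u) = 0 (a(w, u) = u*0 = 0)
(64*X((6 + 2)/(n + 2), 4))*a(-2, 10) = (64*(-(6 + 2)/(4*(-3 + 2))))*0 = (64*(-2/(-1)))*0 = (64*(-2*(-1)))*0 = (64*(-¼*(-8)))*0 = (64*2)*0 = 128*0 = 0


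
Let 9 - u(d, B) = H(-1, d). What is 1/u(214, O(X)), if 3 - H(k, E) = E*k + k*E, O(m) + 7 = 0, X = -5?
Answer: -1/422 ≈ -0.0023697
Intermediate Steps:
O(m) = -7 (O(m) = -7 + 0 = -7)
H(k, E) = 3 - 2*E*k (H(k, E) = 3 - (E*k + k*E) = 3 - (E*k + E*k) = 3 - 2*E*k)
u(d, B) = 6 - 2*d (u(d, B) = 9 - (3 - 2*d*(-1)) = 9 - (3 + 2*d) = 9 + (-3 - 2*d) = 6 - 2*d)
1/u(214, O(X)) = 1/(6 - 2*214) = 1/(6 - 428) = 1/(-422) = -1/422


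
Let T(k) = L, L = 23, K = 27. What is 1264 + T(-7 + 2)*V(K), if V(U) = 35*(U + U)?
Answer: 44734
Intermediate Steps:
T(k) = 23
V(U) = 70*U (V(U) = 35*(2*U) = 70*U)
1264 + T(-7 + 2)*V(K) = 1264 + 23*(70*27) = 1264 + 23*1890 = 1264 + 43470 = 44734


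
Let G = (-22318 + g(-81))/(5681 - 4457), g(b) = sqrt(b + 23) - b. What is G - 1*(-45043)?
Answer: 55110395/1224 + I*sqrt(58)/1224 ≈ 45025.0 + 0.006222*I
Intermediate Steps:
g(b) = sqrt(23 + b) - b
G = -22237/1224 + I*sqrt(58)/1224 (G = (-22318 + (sqrt(23 - 81) - 1*(-81)))/(5681 - 4457) = (-22318 + (sqrt(-58) + 81))/1224 = (-22318 + (I*sqrt(58) + 81))*(1/1224) = (-22318 + (81 + I*sqrt(58)))*(1/1224) = (-22237 + I*sqrt(58))*(1/1224) = -22237/1224 + I*sqrt(58)/1224 ≈ -18.167 + 0.006222*I)
G - 1*(-45043) = (-22237/1224 + I*sqrt(58)/1224) - 1*(-45043) = (-22237/1224 + I*sqrt(58)/1224) + 45043 = 55110395/1224 + I*sqrt(58)/1224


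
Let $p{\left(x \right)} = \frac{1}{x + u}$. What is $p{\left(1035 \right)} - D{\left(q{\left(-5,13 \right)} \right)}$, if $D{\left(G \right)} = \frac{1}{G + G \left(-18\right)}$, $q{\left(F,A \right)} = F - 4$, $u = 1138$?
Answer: $- \frac{2020}{332469} \approx -0.0060758$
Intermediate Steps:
$p{\left(x \right)} = \frac{1}{1138 + x}$ ($p{\left(x \right)} = \frac{1}{x + 1138} = \frac{1}{1138 + x}$)
$q{\left(F,A \right)} = -4 + F$
$D{\left(G \right)} = - \frac{1}{17 G}$ ($D{\left(G \right)} = \frac{1}{G - 18 G} = \frac{1}{\left(-17\right) G} = - \frac{1}{17 G}$)
$p{\left(1035 \right)} - D{\left(q{\left(-5,13 \right)} \right)} = \frac{1}{1138 + 1035} - - \frac{1}{17 \left(-4 - 5\right)} = \frac{1}{2173} - - \frac{1}{17 \left(-9\right)} = \frac{1}{2173} - \left(- \frac{1}{17}\right) \left(- \frac{1}{9}\right) = \frac{1}{2173} - \frac{1}{153} = - \frac{2020}{332469}$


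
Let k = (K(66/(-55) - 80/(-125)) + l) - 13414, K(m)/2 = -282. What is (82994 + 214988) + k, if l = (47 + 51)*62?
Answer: 290080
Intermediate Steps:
K(m) = -564 (K(m) = 2*(-282) = -564)
l = 6076 (l = 98*62 = 6076)
k = -7902 (k = (-564 + 6076) - 13414 = 5512 - 13414 = -7902)
(82994 + 214988) + k = (82994 + 214988) - 7902 = 297982 - 7902 = 290080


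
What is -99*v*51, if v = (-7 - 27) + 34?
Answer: 0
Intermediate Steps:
v = 0 (v = -34 + 34 = 0)
-99*v*51 = -99*0*51 = 0*51 = 0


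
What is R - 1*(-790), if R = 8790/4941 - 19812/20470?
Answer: 13330738918/16857045 ≈ 790.81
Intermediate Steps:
R = 13673368/16857045 (R = 8790*(1/4941) - 19812*1/20470 = 2930/1647 - 9906/10235 = 13673368/16857045 ≈ 0.81114)
R - 1*(-790) = 13673368/16857045 - 1*(-790) = 13673368/16857045 + 790 = 13330738918/16857045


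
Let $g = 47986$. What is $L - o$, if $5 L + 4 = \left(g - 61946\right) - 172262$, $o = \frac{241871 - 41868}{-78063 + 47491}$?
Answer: $- \frac{5692301257}{152860} \approx -37239.0$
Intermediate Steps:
$o = - \frac{200003}{30572}$ ($o = \frac{200003}{-30572} = 200003 \left(- \frac{1}{30572}\right) = - \frac{200003}{30572} \approx -6.542$)
$L = - \frac{186226}{5}$ ($L = - \frac{4}{5} + \frac{\left(47986 - 61946\right) - 172262}{5} = - \frac{4}{5} + \frac{-13960 - 172262}{5} = - \frac{4}{5} + \frac{1}{5} \left(-186222\right) = - \frac{4}{5} - \frac{186222}{5} = - \frac{186226}{5} \approx -37245.0$)
$L - o = - \frac{186226}{5} - - \frac{200003}{30572} = - \frac{186226}{5} + \frac{200003}{30572} = - \frac{5692301257}{152860}$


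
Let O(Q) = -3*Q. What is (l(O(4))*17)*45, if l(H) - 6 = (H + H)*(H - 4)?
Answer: 298350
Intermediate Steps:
l(H) = 6 + 2*H*(-4 + H) (l(H) = 6 + (H + H)*(H - 4) = 6 + (2*H)*(-4 + H) = 6 + 2*H*(-4 + H))
(l(O(4))*17)*45 = ((6 - (-24)*4 + 2*(-3*4)²)*17)*45 = ((6 - 8*(-12) + 2*(-12)²)*17)*45 = ((6 + 96 + 2*144)*17)*45 = ((6 + 96 + 288)*17)*45 = (390*17)*45 = 6630*45 = 298350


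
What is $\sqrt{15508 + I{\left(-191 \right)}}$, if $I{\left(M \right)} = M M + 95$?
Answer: $2 \sqrt{13021} \approx 228.22$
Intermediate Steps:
$I{\left(M \right)} = 95 + M^{2}$ ($I{\left(M \right)} = M^{2} + 95 = 95 + M^{2}$)
$\sqrt{15508 + I{\left(-191 \right)}} = \sqrt{15508 + \left(95 + \left(-191\right)^{2}\right)} = \sqrt{15508 + \left(95 + 36481\right)} = \sqrt{15508 + 36576} = \sqrt{52084} = 2 \sqrt{13021}$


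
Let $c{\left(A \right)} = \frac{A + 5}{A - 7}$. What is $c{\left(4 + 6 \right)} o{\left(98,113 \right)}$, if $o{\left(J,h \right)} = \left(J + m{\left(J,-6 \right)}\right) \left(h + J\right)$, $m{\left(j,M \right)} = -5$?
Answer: $98115$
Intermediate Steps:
$o{\left(J,h \right)} = \left(-5 + J\right) \left(J + h\right)$ ($o{\left(J,h \right)} = \left(J - 5\right) \left(h + J\right) = \left(-5 + J\right) \left(J + h\right)$)
$c{\left(A \right)} = \frac{5 + A}{-7 + A}$
$c{\left(4 + 6 \right)} o{\left(98,113 \right)} = \frac{5 + \left(4 + 6\right)}{-7 + \left(4 + 6\right)} \left(98^{2} - 490 - 565 + 98 \cdot 113\right) = \frac{5 + 10}{-7 + 10} \left(9604 - 490 - 565 + 11074\right) = \frac{1}{3} \cdot 15 \cdot 19623 = 5 \cdot 19623 = 98115$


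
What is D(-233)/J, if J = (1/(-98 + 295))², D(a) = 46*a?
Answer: -415954862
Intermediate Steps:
J = 1/38809 (J = (1/197)² = 1/38809 ≈ 2.5767e-5)
D(-233)/J = (46*(-233))/(1/38809) = -10718*38809 = -415954862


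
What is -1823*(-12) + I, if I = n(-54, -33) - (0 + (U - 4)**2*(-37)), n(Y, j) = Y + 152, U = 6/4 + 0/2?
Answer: 88821/4 ≈ 22205.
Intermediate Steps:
U = 3/2 (U = 6*(1/4) + 0*(1/2) = 3/2 + 0 = 3/2 ≈ 1.5000)
n(Y, j) = 152 + Y
I = 1317/4 (I = (152 - 54) - (0 + (3/2 - 4)**2*(-37)) = 98 - (0 + (-5/2)**2*(-37)) = 98 - (0 + (25/4)*(-37)) = 98 - (0 - 925/4) = 98 - 1*(-925/4) = 98 + 925/4 = 1317/4 ≈ 329.25)
-1823*(-12) + I = -1823*(-12) + 1317/4 = 21876 + 1317/4 = 88821/4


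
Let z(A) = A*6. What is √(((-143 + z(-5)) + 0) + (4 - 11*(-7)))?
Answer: 2*I*√23 ≈ 9.5917*I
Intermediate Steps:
z(A) = 6*A
√(((-143 + z(-5)) + 0) + (4 - 11*(-7))) = √(((-143 + 6*(-5)) + 0) + (4 - 11*(-7))) = √(((-143 - 30) + 0) + (4 + 77)) = √((-173 + 0) + 81) = √(-173 + 81) = √(-92) = 2*I*√23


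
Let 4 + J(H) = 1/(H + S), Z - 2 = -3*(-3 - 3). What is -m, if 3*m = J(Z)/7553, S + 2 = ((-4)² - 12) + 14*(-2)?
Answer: 25/135954 ≈ 0.00018389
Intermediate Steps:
Z = 20 (Z = 2 - 3*(-3 - 3) = 2 - 3*(-6) = 2 + 18 = 20)
S = -26 (S = -2 + (((-4)² - 12) + 14*(-2)) = -2 + ((16 - 12) - 28) = -2 + (4 - 28) = -2 - 24 = -26)
J(H) = -4 + 1/(-26 + H) (J(H) = -4 + 1/(H - 26) = -4 + 1/(-26 + H))
m = -25/135954 (m = (((105 - 4*20)/(-26 + 20))/7553)/3 = (((105 - 80)/(-6))*(1/7553))/3 = (-⅙*25*(1/7553))/3 = (-25/6*1/7553)/3 = (⅓)*(-25/45318) = -25/135954 ≈ -0.00018389)
-m = -1*(-25/135954) = 25/135954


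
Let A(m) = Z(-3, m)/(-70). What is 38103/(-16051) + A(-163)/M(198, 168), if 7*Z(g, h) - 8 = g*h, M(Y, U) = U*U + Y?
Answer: -10829797463/4562015220 ≈ -2.3739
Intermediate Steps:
M(Y, U) = Y + U² (M(Y, U) = U² + Y = Y + U²)
Z(g, h) = 8/7 + g*h/7 (Z(g, h) = 8/7 + (g*h)/7 = 8/7 + g*h/7)
A(m) = -4/245 + 3*m/490 (A(m) = (8/7 + (⅐)*(-3)*m)/(-70) = (8/7 - 3*m/7)*(-1/70) = -4/245 + 3*m/490)
38103/(-16051) + A(-163)/M(198, 168) = 38103/(-16051) + (-4/245 + (3/490)*(-163))/(198 + 168²) = 38103*(-1/16051) + (-4/245 - 489/490)/(198 + 28224) = -38103/16051 - 71/70/28422 = -38103/16051 - 71/70*1/28422 = -38103/16051 - 71/1989540 = -10829797463/4562015220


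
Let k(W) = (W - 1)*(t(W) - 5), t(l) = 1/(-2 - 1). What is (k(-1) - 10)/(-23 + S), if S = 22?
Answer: -2/3 ≈ -0.66667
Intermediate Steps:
t(l) = -1/3 (t(l) = 1/(-3) = -1/3)
k(W) = 16/3 - 16*W/3 (k(W) = (W - 1)*(-1/3 - 5) = (-1 + W)*(-16/3) = 16/3 - 16*W/3)
(k(-1) - 10)/(-23 + S) = ((16/3 - 16/3*(-1)) - 10)/(-23 + 22) = ((16/3 + 16/3) - 10)/(-1) = -(32/3 - 10) = -1*2/3 = -2/3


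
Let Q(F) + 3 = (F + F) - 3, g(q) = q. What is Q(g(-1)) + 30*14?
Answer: 412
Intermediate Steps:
Q(F) = -6 + 2*F (Q(F) = -3 + ((F + F) - 3) = -3 + (2*F - 3) = -3 + (-3 + 2*F) = -6 + 2*F)
Q(g(-1)) + 30*14 = (-6 + 2*(-1)) + 30*14 = (-6 - 2) + 420 = -8 + 420 = 412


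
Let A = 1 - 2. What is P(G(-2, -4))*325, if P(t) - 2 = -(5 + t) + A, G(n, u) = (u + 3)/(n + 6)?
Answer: -4875/4 ≈ -1218.8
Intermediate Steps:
A = -1
G(n, u) = (3 + u)/(6 + n)
P(t) = -4 - t (P(t) = 2 + (-(5 + t) - 1) = 2 + ((-5 - t) - 1) = 2 + (-6 - t) = -4 - t)
P(G(-2, -4))*325 = (-4 - (3 - 4)/(6 - 2))*325 = (-4 - (-1)/4)*325 = (-4 - 1*(-¼))*325 = (-4 + ¼)*325 = -15/4*325 = -4875/4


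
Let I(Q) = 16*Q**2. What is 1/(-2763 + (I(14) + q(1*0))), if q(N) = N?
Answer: 1/373 ≈ 0.0026810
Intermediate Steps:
1/(-2763 + (I(14) + q(1*0))) = 1/(-2763 + (16*14**2 + 1*0)) = 1/(-2763 + (16*196 + 0)) = 1/(-2763 + (3136 + 0)) = 1/(-2763 + 3136) = 1/373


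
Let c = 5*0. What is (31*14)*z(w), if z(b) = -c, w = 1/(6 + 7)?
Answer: 0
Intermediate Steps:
c = 0
w = 1/13 ≈ 0.076923
z(b) = 0 (z(b) = -1*0 = 0)
(31*14)*z(w) = (31*14)*0 = 434*0 = 0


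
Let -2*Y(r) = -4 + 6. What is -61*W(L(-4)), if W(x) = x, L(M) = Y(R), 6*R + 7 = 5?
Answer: 61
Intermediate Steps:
R = -1/3 (R = -7/6 + (1/6)*5 = -7/6 + 5/6 = -1/3 ≈ -0.33333)
Y(r) = -1 (Y(r) = -(-4 + 6)/2 = -1/2*2 = -1)
L(M) = -1
-61*W(L(-4)) = -61*(-1) = 61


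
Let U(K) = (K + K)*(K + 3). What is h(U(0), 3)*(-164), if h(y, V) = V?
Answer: -492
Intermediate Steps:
U(K) = 2*K*(3 + K) (U(K) = (2*K)*(3 + K) = 2*K*(3 + K))
h(U(0), 3)*(-164) = 3*(-164) = -492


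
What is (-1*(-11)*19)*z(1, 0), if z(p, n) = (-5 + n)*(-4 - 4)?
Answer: 8360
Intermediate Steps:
z(p, n) = 40 - 8*n (z(p, n) = (-5 + n)*(-8) = 40 - 8*n)
(-1*(-11)*19)*z(1, 0) = (-1*(-11)*19)*(40 - 8*0) = (11*19)*(40 + 0) = 209*40 = 8360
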